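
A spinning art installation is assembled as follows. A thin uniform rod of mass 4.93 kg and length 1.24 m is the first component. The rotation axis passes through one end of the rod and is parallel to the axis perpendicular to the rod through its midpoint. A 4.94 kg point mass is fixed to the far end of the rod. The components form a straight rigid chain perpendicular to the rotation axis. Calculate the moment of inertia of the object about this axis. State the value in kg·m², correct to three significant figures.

10.1

Thin rod: I_cm = (1/12)ML² = (1/12)(4.93)(1.24)² = 0.6317 kg·m²; centre at d = 0.62 m, so I = I_cm + Md² gives I = 0.6317 + (4.93)(0.62)² = 2.5268 kg·m².
Point mass: I_cm = 0; centre at d = 0.62 + 0.62 = 1.24 m, so I = I_cm + Md² gives I = 0 + (4.94)(1.24)² = 7.5957 kg·m².
Total I = 2.5268 + 7.5957 = 10.123 kg·m².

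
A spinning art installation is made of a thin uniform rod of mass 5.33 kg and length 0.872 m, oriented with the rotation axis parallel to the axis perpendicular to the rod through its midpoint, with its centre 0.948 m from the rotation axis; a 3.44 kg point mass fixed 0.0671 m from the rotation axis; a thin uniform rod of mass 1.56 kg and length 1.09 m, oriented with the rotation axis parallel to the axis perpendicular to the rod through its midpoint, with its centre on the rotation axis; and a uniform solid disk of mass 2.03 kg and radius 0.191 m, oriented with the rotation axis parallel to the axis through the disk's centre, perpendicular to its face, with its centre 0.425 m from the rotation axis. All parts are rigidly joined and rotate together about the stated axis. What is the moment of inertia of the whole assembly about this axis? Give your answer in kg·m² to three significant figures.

5.70

Thin rod: I_cm = (1/12)ML² = (1/12)(5.33)(0.872)² = 0.33774 kg·m²; centre at d = 0.948 m, so I = I_cm + Md² gives I = 0.33774 + (5.33)(0.948)² = 5.1278 kg·m².
Point mass: I_cm = 0; centre at d = 0.0671 m, so I = I_cm + Md² gives I = 0 + (3.44)(0.0671)² = 0.015488 kg·m².
Thin rod: I_cm = (1/12)ML² = (1/12)(1.56)(1.09)² = 0.15445 kg·m²; axis through the centre, so I = 0.15445 kg·m².
Solid disk: I_cm = (1/2)MR² = (1/2)(2.03)(0.191)² = 0.037028 kg·m²; centre at d = 0.425 m, so I = I_cm + Md² gives I = 0.037028 + (2.03)(0.425)² = 0.4037 kg·m².
Total I = 5.1278 + 0.015488 + 0.15445 + 0.4037 = 5.7015 kg·m².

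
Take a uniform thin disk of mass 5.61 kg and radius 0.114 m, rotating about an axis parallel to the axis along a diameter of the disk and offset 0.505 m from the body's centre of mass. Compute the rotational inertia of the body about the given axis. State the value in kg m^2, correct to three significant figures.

I_cm = (1/4)MR² = (1/4)(5.61)(0.114)² = 0.018227 kg m^2; centre at d = 0.505 m, so the parallel axis theorem gives I = 0.018227 + (5.61)(0.505)² = 1.4489 kg m^2.

1.45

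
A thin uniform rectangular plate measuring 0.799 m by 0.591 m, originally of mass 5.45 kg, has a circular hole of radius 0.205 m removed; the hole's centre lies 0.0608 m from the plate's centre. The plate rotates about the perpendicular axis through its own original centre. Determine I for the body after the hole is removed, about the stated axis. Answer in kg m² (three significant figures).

0.411

Unpierced body about its centre: I₀ = (1/12)M(a²+b²) = (1/12)(5.45)[(0.799)² + (0.591)²] = 0.44857 kg m².
The removed disk has mass m = M·πr²/(ab) = (5.45)·π(0.205)²/(0.799·0.591) = 1.5238 kg (same uniform areal density).
Its moment of inertia about the rotation axis (parallel-axis theorem): I_hole = (1/2)mr² + md² = (1/2)(1.5238)(0.205)² + (1.5238)(0.0608)² = 0.037651 kg m².
Treating the hole as negative mass, I = I₀ − I_hole = 0.44857 − 0.037651 = 0.41092 kg m².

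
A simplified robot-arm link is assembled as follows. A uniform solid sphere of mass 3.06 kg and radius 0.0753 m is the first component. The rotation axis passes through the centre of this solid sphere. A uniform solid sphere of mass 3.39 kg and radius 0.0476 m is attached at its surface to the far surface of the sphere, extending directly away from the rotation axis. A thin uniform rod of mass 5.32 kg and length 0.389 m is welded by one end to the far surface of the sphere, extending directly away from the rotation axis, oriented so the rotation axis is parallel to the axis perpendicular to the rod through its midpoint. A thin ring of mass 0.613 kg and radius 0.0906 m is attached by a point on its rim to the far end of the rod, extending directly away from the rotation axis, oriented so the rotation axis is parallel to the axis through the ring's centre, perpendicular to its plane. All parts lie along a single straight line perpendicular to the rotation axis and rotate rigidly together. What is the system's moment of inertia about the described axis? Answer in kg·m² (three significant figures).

Solid sphere: I_cm = (2/5)MR² = (2/5)(3.06)(0.0753)² = 0.0069402 kg·m²; axis through the centre, so I = 0.0069402 kg·m².
Solid sphere: I_cm = (2/5)MR² = (2/5)(3.39)(0.0476)² = 0.0030724 kg·m²; centre at d = 0.0753 + 0.0476 = 0.1229 m, so I = I_cm + Md² gives I = 0.0030724 + (3.39)(0.1229)² = 0.054276 kg·m².
Thin rod: I_cm = (1/12)ML² = (1/12)(5.32)(0.389)² = 0.067086 kg·m²; centre at d = 0.0753 + 0.0476 + 0.0476 + 0.1945 = 0.365 m, so I = I_cm + Md² gives I = 0.067086 + (5.32)(0.365)² = 0.77584 kg·m².
Thin ring: I_cm = MR² = (0.613)(0.0906)² = 0.0050317 kg·m²; centre at d = 0.0753 + 0.0476 + 0.0476 + 0.1945 + 0.1945 + 0.0906 = 0.6501 m, so I = I_cm + Md² gives I = 0.0050317 + (0.613)(0.6501)² = 0.2641 kg·m².
Total I = 0.0069402 + 0.054276 + 0.77584 + 0.2641 = 1.1012 kg·m².

1.10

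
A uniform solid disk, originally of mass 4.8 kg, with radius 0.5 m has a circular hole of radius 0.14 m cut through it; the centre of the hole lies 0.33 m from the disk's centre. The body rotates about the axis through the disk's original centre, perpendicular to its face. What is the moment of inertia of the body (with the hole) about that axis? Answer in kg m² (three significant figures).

0.555

Unpierced body about its centre: I₀ = (1/2)MR² = (1/2)(4.8)(0.5)² = 0.6 kg m².
The removed disk has mass m = M·(r/R)² = (4.8)(0.14/0.5)² = 0.37632 kg (same uniform areal density).
Its moment of inertia about the rotation axis (parallel-axis theorem): I_hole = (1/2)mr² + md² = (1/2)(0.37632)(0.14)² + (0.37632)(0.33)² = 0.044669 kg m².
Treating the hole as negative mass, I = I₀ − I_hole = 0.6 − 0.044669 = 0.55533 kg m².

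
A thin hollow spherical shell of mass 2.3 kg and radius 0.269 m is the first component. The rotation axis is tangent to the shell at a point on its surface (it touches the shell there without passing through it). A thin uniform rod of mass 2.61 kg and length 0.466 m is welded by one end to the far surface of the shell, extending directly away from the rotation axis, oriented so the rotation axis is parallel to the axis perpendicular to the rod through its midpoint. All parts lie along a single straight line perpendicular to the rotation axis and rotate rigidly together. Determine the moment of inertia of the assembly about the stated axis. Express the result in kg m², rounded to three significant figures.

Spherical shell: I_cm = (2/3)MR² = (2/3)(2.3)(0.269)² = 0.11095 kg m²; centre at d = 0.269 m, so the parallel axis theorem gives I = 0.11095 + (2.3)(0.269)² = 0.27738 kg m².
Thin rod: I_cm = (1/12)ML² = (1/12)(2.61)(0.466)² = 0.047231 kg m²; centre at d = 0.269 + 0.269 + 0.233 = 0.771 m, so the parallel axis theorem gives I = 0.047231 + (2.61)(0.771)² = 1.5987 kg m².
Total I = 0.27738 + 1.5987 = 1.8761 kg m².

1.88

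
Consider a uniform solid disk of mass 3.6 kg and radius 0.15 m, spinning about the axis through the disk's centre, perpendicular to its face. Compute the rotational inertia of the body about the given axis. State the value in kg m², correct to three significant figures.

0.0405

I_cm = (1/2)MR² = (1/2)(3.6)(0.15)² = 0.0405 kg m²; axis through the centre, so I = 0.0405 kg m².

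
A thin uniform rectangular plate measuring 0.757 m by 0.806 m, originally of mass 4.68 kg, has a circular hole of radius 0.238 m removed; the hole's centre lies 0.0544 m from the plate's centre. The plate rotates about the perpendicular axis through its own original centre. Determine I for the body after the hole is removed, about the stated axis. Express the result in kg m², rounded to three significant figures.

0.434

Unpierced body about its centre: I₀ = (1/12)M(a²+b²) = (1/12)(4.68)[(0.757)² + (0.806)²] = 0.47685 kg m².
The removed disk has mass m = M·πr²/(ab) = (4.68)·π(0.238)²/(0.757·0.806) = 1.365 kg (same uniform areal density).
Its moment of inertia about the rotation axis (parallel-axis theorem): I_hole = (1/2)mr² + md² = (1/2)(1.365)(0.238)² + (1.365)(0.0544)² = 0.042698 kg m².
Treating the hole as negative mass, I = I₀ − I_hole = 0.47685 − 0.042698 = 0.43415 kg m².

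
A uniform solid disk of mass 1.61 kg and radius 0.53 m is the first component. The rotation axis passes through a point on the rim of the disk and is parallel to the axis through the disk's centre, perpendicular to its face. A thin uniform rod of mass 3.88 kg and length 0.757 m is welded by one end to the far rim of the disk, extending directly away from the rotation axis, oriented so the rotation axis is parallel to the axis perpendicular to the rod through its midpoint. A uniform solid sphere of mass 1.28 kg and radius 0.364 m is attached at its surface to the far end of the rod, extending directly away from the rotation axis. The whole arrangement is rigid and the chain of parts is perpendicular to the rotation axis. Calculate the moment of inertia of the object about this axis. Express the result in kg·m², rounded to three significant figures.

Solid disk: I_cm = (1/2)MR² = (1/2)(1.61)(0.53)² = 0.22612 kg·m²; centre at d = 0.53 m, so the parallel axis theorem gives I = 0.22612 + (1.61)(0.53)² = 0.67837 kg·m².
Thin rod: I_cm = (1/12)ML² = (1/12)(3.88)(0.757)² = 0.18529 kg·m²; centre at d = 0.53 + 0.53 + 0.3785 = 1.4385 m, so the parallel axis theorem gives I = 0.18529 + (3.88)(1.4385)² = 8.2141 kg·m².
Solid sphere: I_cm = (2/5)MR² = (2/5)(1.28)(0.364)² = 0.067838 kg·m²; centre at d = 0.53 + 0.53 + 0.3785 + 0.3785 + 0.364 = 2.181 m, so the parallel axis theorem gives I = 0.067838 + (1.28)(2.181)² = 6.1565 kg·m².
Total I = 0.67837 + 8.2141 + 6.1565 = 15.049 kg·m².

15.0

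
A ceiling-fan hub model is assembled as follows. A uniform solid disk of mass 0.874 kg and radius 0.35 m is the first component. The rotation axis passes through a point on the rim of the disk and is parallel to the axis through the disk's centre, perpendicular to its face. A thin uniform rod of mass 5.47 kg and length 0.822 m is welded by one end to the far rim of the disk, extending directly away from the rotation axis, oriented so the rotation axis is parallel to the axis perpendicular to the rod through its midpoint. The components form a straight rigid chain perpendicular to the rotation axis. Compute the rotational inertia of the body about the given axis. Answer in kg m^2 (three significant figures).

Solid disk: I_cm = (1/2)MR² = (1/2)(0.874)(0.35)² = 0.053532 kg m^2; centre at d = 0.35 m, so the parallel axis theorem gives I = 0.053532 + (0.874)(0.35)² = 0.1606 kg m^2.
Thin rod: I_cm = (1/12)ML² = (1/12)(5.47)(0.822)² = 0.308 kg m^2; centre at d = 0.35 + 0.35 + 0.411 = 1.111 m, so the parallel axis theorem gives I = 0.308 + (5.47)(1.111)² = 7.0597 kg m^2.
Total I = 0.1606 + 7.0597 = 7.2203 kg m^2.

7.22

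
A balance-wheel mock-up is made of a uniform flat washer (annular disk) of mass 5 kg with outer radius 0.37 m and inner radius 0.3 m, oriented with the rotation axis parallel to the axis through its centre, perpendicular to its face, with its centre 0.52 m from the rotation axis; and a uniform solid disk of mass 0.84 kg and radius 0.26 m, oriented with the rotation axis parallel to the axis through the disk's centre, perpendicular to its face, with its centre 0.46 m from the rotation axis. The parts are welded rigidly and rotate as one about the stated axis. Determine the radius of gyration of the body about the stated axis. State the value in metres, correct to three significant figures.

Annular disk: I_cm = (1/2)M(R²+r²) = (1/2)(5)[(0.37)² + (0.3)²] = 0.56725 kg m^2; centre at d = 0.52 m, so I = I_cm + Md² gives I = 0.56725 + (5)(0.52)² = 1.9193 kg m^2.
Solid disk: I_cm = (1/2)MR² = (1/2)(0.84)(0.26)² = 0.028392 kg m^2; centre at d = 0.46 m, so I = I_cm + Md² gives I = 0.028392 + (0.84)(0.46)² = 0.20614 kg m^2.
Total I = 2.1254 kg m^2; total mass M = 5.84 kg.
k = √(I/M) = √(2.1254/5.84) = 0.60327 m.

0.603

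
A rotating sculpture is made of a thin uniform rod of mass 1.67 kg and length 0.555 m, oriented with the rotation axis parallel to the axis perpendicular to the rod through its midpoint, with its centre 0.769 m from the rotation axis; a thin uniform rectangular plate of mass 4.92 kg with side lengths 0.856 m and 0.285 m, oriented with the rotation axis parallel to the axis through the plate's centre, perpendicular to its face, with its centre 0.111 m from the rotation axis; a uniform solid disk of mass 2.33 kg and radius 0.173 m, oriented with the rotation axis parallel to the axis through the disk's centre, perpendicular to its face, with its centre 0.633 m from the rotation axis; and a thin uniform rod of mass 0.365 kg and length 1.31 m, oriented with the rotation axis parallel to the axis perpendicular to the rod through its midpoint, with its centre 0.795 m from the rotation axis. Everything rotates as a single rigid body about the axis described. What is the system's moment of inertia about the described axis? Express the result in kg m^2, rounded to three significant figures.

2.68

Thin rod: I_cm = (1/12)ML² = (1/12)(1.67)(0.555)² = 0.042867 kg m^2; centre at d = 0.769 m, so the parallel axis theorem gives I = 0.042867 + (1.67)(0.769)² = 1.0304 kg m^2.
Rectangular plate: I_cm = (1/12)M(a²+b²) = (1/12)(4.92)[(0.856)² + (0.285)²] = 0.33372 kg m^2; centre at d = 0.111 m, so the parallel axis theorem gives I = 0.33372 + (4.92)(0.111)² = 0.39434 kg m^2.
Solid disk: I_cm = (1/2)MR² = (1/2)(2.33)(0.173)² = 0.034867 kg m^2; centre at d = 0.633 m, so the parallel axis theorem gives I = 0.034867 + (2.33)(0.633)² = 0.96847 kg m^2.
Thin rod: I_cm = (1/12)ML² = (1/12)(0.365)(1.31)² = 0.052198 kg m^2; centre at d = 0.795 m, so the parallel axis theorem gives I = 0.052198 + (0.365)(0.795)² = 0.28289 kg m^2.
Total I = 1.0304 + 0.39434 + 0.96847 + 0.28289 = 2.6761 kg m^2.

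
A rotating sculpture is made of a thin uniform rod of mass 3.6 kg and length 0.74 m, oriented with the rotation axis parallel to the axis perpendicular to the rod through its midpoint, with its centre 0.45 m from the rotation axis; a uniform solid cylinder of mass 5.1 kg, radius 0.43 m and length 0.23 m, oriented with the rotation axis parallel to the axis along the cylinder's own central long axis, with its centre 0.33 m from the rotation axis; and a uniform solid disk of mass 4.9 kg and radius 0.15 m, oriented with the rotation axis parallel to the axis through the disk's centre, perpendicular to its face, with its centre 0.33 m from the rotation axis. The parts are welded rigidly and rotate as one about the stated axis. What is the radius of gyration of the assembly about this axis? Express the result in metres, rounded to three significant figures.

Thin rod: I_cm = (1/12)ML² = (1/12)(3.6)(0.74)² = 0.16428 kg·m²; centre at d = 0.45 m, so I = I_cm + Md² gives I = 0.16428 + (3.6)(0.45)² = 0.89328 kg·m².
Solid cylinder: I_cm = (1/2)MR² = (1/2)(5.1)(0.43)² = 0.47149 kg·m²; centre at d = 0.33 m, so I = I_cm + Md² gives I = 0.47149 + (5.1)(0.33)² = 1.0269 kg·m².
Solid disk: I_cm = (1/2)MR² = (1/2)(4.9)(0.15)² = 0.055125 kg·m²; centre at d = 0.33 m, so I = I_cm + Md² gives I = 0.055125 + (4.9)(0.33)² = 0.58874 kg·m².
Total I = 2.5089 kg·m²; total mass M = 13.6 kg.
k = √(I/M) = √(2.5089/13.6) = 0.42951 m.

0.430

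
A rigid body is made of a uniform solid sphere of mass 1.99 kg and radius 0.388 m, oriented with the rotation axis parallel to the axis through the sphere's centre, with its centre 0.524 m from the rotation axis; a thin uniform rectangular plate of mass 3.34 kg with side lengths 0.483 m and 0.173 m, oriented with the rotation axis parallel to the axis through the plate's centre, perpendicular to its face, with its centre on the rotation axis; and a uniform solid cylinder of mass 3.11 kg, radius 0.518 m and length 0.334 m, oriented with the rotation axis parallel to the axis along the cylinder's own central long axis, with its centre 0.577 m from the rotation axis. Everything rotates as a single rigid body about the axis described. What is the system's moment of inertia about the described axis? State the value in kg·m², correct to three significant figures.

Solid sphere: I_cm = (2/5)MR² = (2/5)(1.99)(0.388)² = 0.11983 kg·m²; centre at d = 0.524 m, so the parallel axis theorem gives I = 0.11983 + (1.99)(0.524)² = 0.66624 kg·m².
Rectangular plate: I_cm = (1/12)M(a²+b²) = (1/12)(3.34)[(0.483)² + (0.173)²] = 0.073262 kg·m²; axis through the centre, so I = 0.073262 kg·m².
Solid cylinder: I_cm = (1/2)MR² = (1/2)(3.11)(0.518)² = 0.41724 kg·m²; centre at d = 0.577 m, so the parallel axis theorem gives I = 0.41724 + (3.11)(0.577)² = 1.4527 kg·m².
Total I = 0.66624 + 0.073262 + 1.4527 = 2.1922 kg·m².

2.19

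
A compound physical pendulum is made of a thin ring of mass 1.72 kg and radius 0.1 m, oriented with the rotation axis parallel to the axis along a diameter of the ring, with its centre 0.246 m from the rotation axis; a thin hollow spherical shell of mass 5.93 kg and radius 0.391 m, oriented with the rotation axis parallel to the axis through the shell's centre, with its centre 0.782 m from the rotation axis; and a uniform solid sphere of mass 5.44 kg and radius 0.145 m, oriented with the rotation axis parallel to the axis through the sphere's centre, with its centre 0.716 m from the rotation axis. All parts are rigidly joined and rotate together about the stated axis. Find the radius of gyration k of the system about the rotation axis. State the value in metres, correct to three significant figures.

0.741

Thin ring: I_cm = (1/2)MR² = (1/2)(1.72)(0.1)² = 0.0086 kg m²; centre at d = 0.246 m, so I = I_cm + Md² gives I = 0.0086 + (1.72)(0.246)² = 0.11269 kg m².
Spherical shell: I_cm = (2/3)MR² = (2/3)(5.93)(0.391)² = 0.60439 kg m²; centre at d = 0.782 m, so I = I_cm + Md² gives I = 0.60439 + (5.93)(0.782)² = 4.2307 kg m².
Solid sphere: I_cm = (2/5)MR² = (2/5)(5.44)(0.145)² = 0.04575 kg m²; centre at d = 0.716 m, so I = I_cm + Md² gives I = 0.04575 + (5.44)(0.716)² = 2.8346 kg m².
Total I = 7.178 kg m²; total mass M = 13.09 kg.
k = √(I/M) = √(7.178/13.09) = 0.74051 m.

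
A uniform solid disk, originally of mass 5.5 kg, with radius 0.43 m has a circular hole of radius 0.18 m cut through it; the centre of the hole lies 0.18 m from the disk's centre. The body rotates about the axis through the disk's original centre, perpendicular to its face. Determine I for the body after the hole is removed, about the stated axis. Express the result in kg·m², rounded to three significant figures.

Unpierced body about its centre: I₀ = (1/2)MR² = (1/2)(5.5)(0.43)² = 0.50847 kg·m².
The removed disk has mass m = M·(r/R)² = (5.5)(0.18/0.43)² = 0.96376 kg (same uniform areal density).
Its moment of inertia about the rotation axis (parallel-axis theorem): I_hole = (1/2)mr² + md² = (1/2)(0.96376)(0.18)² + (0.96376)(0.18)² = 0.046839 kg·m².
Treating the hole as negative mass, I = I₀ − I_hole = 0.50847 − 0.046839 = 0.46164 kg·m².

0.462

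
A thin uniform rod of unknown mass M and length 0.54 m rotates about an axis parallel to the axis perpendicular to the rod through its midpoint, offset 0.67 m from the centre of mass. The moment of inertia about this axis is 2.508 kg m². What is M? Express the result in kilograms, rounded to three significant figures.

5.30

I = I_cm + Md² = (1/12)ML² + Md² = M·[0.0833333·(0.54)² + (0.67)²] = M·0.4732.
So M = 2.508 / 0.4732 = 5.3001 kg.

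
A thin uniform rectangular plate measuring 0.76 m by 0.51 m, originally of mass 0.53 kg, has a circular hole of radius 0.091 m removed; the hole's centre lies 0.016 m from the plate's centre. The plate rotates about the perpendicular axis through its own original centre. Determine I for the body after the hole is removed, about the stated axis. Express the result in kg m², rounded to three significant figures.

0.0368

Unpierced body about its centre: I₀ = (1/12)M(a²+b²) = (1/12)(0.53)[(0.76)² + (0.51)²] = 0.036998 kg m².
The removed disk has mass m = M·πr²/(ab) = (0.53)·π(0.091)²/(0.76·0.51) = 0.035573 kg (same uniform areal density).
Its moment of inertia about the rotation axis (parallel-axis theorem): I_hole = (1/2)mr² + md² = (1/2)(0.035573)(0.091)² + (0.035573)(0.016)² = 0.0001564 kg m².
Treating the hole as negative mass, I = I₀ − I_hole = 0.036998 − 0.0001564 = 0.036842 kg m².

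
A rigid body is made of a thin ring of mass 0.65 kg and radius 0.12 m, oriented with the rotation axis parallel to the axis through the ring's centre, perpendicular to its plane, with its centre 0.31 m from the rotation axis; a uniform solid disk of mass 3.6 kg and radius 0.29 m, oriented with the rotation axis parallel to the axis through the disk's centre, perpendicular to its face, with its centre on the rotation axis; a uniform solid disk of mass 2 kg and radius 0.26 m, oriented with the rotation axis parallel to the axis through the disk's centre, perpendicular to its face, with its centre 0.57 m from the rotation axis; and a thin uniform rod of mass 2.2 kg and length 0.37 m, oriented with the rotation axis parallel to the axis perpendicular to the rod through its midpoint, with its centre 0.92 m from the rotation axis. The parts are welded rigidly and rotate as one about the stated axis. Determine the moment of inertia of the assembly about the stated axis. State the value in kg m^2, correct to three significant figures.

Thin ring: I_cm = MR² = (0.65)(0.12)² = 0.00936 kg m^2; centre at d = 0.31 m, so the parallel axis theorem gives I = 0.00936 + (0.65)(0.31)² = 0.071825 kg m^2.
Solid disk: I_cm = (1/2)MR² = (1/2)(3.6)(0.29)² = 0.15138 kg m^2; axis through the centre, so I = 0.15138 kg m^2.
Solid disk: I_cm = (1/2)MR² = (1/2)(2)(0.26)² = 0.0676 kg m^2; centre at d = 0.57 m, so the parallel axis theorem gives I = 0.0676 + (2)(0.57)² = 0.7174 kg m^2.
Thin rod: I_cm = (1/12)ML² = (1/12)(2.2)(0.37)² = 0.025098 kg m^2; centre at d = 0.92 m, so the parallel axis theorem gives I = 0.025098 + (2.2)(0.92)² = 1.8872 kg m^2.
Total I = 0.071825 + 0.15138 + 0.7174 + 1.8872 = 2.8278 kg m^2.

2.83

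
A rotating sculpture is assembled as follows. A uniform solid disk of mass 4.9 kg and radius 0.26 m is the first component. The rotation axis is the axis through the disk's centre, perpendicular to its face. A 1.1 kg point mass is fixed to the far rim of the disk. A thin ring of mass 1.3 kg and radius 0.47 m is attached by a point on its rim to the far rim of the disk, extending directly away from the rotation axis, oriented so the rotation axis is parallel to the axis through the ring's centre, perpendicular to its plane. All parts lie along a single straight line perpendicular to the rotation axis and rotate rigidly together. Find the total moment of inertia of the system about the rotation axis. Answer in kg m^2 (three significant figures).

1.22

Solid disk: I_cm = (1/2)MR² = (1/2)(4.9)(0.26)² = 0.16562 kg m^2; axis through the centre, so I = 0.16562 kg m^2.
Point mass: I_cm = 0; centre at d = 0.26 m, so I = I_cm + Md² gives I = 0 + (1.1)(0.26)² = 0.07436 kg m^2.
Thin ring: I_cm = MR² = (1.3)(0.47)² = 0.28717 kg m^2; centre at d = 0.26 + 0.47 = 0.73 m, so I = I_cm + Md² gives I = 0.28717 + (1.3)(0.73)² = 0.97994 kg m^2.
Total I = 0.16562 + 0.07436 + 0.97994 = 1.2199 kg m^2.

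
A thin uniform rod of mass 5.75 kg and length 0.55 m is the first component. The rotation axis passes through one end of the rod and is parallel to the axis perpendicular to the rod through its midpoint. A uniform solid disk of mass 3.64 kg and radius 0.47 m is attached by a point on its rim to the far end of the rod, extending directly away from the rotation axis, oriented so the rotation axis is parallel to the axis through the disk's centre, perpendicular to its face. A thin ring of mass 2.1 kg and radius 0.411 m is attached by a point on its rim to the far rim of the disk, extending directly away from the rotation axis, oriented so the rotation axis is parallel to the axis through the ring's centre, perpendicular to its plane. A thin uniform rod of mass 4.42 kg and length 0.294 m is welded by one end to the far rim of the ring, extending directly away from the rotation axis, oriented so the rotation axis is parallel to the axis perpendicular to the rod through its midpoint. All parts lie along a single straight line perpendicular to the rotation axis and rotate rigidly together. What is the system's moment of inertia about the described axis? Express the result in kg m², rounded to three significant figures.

39.5

Thin rod: I_cm = (1/12)ML² = (1/12)(5.75)(0.55)² = 0.14495 kg m²; centre at d = 0.275 m, so I = I_cm + Md² gives I = 0.14495 + (5.75)(0.275)² = 0.57979 kg m².
Solid disk: I_cm = (1/2)MR² = (1/2)(3.64)(0.47)² = 0.40204 kg m²; centre at d = 0.275 + 0.275 + 0.47 = 1.02 m, so I = I_cm + Md² gives I = 0.40204 + (3.64)(1.02)² = 4.1891 kg m².
Thin ring: I_cm = MR² = (2.1)(0.411)² = 0.35473 kg m²; centre at d = 0.275 + 0.275 + 0.47 + 0.47 + 0.411 = 1.901 m, so I = I_cm + Md² gives I = 0.35473 + (2.1)(1.901)² = 7.9437 kg m².
Thin rod: I_cm = (1/12)ML² = (1/12)(4.42)(0.294)² = 0.031837 kg m²; centre at d = 0.275 + 0.275 + 0.47 + 0.47 + 0.411 + 0.411 + 0.147 = 2.459 m, so I = I_cm + Md² gives I = 0.031837 + (4.42)(2.459)² = 26.758 kg m².
Total I = 0.57979 + 4.1891 + 7.9437 + 26.758 = 39.471 kg m².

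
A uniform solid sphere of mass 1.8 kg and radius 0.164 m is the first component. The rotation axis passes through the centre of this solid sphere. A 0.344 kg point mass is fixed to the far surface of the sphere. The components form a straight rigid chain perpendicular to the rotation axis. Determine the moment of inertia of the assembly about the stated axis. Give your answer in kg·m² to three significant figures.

Solid sphere: I_cm = (2/5)MR² = (2/5)(1.8)(0.164)² = 0.019365 kg·m²; axis through the centre, so I = 0.019365 kg·m².
Point mass: I_cm = 0; centre at d = 0.164 m, so the parallel axis theorem gives I = 0 + (0.344)(0.164)² = 0.0092522 kg·m².
Total I = 0.019365 + 0.0092522 = 0.028617 kg·m².

0.0286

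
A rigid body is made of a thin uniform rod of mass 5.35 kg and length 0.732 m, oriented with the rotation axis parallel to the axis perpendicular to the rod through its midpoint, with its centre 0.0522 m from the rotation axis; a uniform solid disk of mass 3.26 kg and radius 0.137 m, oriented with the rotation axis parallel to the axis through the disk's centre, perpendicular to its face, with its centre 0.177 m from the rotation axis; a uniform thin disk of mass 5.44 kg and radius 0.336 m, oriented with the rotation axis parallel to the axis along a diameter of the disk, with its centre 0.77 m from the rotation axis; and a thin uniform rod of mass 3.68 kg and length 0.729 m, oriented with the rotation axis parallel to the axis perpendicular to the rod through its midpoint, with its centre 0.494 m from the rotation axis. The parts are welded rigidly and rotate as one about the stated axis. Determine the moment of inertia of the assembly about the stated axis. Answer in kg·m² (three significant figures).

4.83

Thin rod: I_cm = (1/12)ML² = (1/12)(5.35)(0.732)² = 0.23889 kg·m²; centre at d = 0.0522 m, so I = I_cm + Md² gives I = 0.23889 + (5.35)(0.0522)² = 0.25347 kg·m².
Solid disk: I_cm = (1/2)MR² = (1/2)(3.26)(0.137)² = 0.030593 kg·m²; centre at d = 0.177 m, so I = I_cm + Md² gives I = 0.030593 + (3.26)(0.177)² = 0.13273 kg·m².
Thin disk: I_cm = (1/4)MR² = (1/4)(5.44)(0.336)² = 0.15354 kg·m²; centre at d = 0.77 m, so I = I_cm + Md² gives I = 0.15354 + (5.44)(0.77)² = 3.3789 kg·m².
Thin rod: I_cm = (1/12)ML² = (1/12)(3.68)(0.729)² = 0.16298 kg·m²; centre at d = 0.494 m, so I = I_cm + Md² gives I = 0.16298 + (3.68)(0.494)² = 1.061 kg·m².
Total I = 0.25347 + 0.13273 + 3.3789 + 1.061 = 4.8261 kg·m².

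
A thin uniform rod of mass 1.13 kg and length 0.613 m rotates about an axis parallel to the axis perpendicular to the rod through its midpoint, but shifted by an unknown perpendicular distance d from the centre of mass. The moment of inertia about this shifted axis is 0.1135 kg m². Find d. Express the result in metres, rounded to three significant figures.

0.263

About the centre-of-mass axis, I_cm = (1/12)ML² = (1/12)(1.13)(0.613)² = 0.035385 kg m².
Parallel axis theorem: I = I_cm + Md², so Md² = 0.1135 − 0.035385 = 0.078115 kg m².
d = √(0.078115 / 1.13) = 0.26292 m.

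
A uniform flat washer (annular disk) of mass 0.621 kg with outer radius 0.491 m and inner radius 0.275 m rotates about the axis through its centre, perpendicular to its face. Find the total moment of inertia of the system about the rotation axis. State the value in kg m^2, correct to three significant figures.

0.0983

I_cm = (1/2)M(R²+r²) = (1/2)(0.621)[(0.491)² + (0.275)²] = 0.098337 kg m^2; axis through the centre, so I = 0.098337 kg m^2.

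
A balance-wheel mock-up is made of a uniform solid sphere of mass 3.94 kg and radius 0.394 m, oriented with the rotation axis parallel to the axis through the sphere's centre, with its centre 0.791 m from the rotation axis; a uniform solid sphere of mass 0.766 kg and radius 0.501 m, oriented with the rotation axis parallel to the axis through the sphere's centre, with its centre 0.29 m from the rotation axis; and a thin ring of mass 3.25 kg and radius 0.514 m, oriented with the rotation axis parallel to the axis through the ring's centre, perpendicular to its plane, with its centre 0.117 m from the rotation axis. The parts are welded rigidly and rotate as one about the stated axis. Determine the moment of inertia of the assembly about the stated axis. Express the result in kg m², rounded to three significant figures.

3.75

Solid sphere: I_cm = (2/5)MR² = (2/5)(3.94)(0.394)² = 0.24465 kg m²; centre at d = 0.791 m, so the parallel axis theorem gives I = 0.24465 + (3.94)(0.791)² = 2.7098 kg m².
Solid sphere: I_cm = (2/5)MR² = (2/5)(0.766)(0.501)² = 0.076907 kg m²; centre at d = 0.29 m, so the parallel axis theorem gives I = 0.076907 + (0.766)(0.29)² = 0.14133 kg m².
Thin ring: I_cm = MR² = (3.25)(0.514)² = 0.85864 kg m²; centre at d = 0.117 m, so the parallel axis theorem gives I = 0.85864 + (3.25)(0.117)² = 0.90313 kg m².
Total I = 2.7098 + 0.14133 + 0.90313 = 3.7543 kg m².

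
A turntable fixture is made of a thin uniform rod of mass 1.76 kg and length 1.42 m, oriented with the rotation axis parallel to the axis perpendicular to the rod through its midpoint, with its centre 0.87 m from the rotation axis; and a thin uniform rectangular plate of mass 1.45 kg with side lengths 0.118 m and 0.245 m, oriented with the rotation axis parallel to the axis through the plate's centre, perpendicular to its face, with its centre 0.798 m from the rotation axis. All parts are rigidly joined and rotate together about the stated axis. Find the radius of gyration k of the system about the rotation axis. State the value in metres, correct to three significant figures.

0.893

Thin rod: I_cm = (1/12)ML² = (1/12)(1.76)(1.42)² = 0.29574 kg m²; centre at d = 0.87 m, so I = I_cm + Md² gives I = 0.29574 + (1.76)(0.87)² = 1.6279 kg m².
Rectangular plate: I_cm = (1/12)M(a²+b²) = (1/12)(1.45)[(0.118)² + (0.245)²] = 0.0089355 kg m²; centre at d = 0.798 m, so I = I_cm + Md² gives I = 0.0089355 + (1.45)(0.798)² = 0.9323 kg m².
Total I = 2.5602 kg m²; total mass M = 3.21 kg.
k = √(I/M) = √(2.5602/3.21) = 0.89307 m.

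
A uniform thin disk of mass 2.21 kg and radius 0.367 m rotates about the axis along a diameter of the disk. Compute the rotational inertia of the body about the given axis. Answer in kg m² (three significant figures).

I_cm = (1/4)MR² = (1/4)(2.21)(0.367)² = 0.074416 kg m²; axis through the centre, so I = 0.074416 kg m².

0.0744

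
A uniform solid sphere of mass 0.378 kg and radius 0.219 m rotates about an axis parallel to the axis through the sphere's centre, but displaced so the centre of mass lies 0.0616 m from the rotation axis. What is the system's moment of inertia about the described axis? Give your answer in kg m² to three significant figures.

I_cm = (2/5)MR² = (2/5)(0.378)(0.219)² = 0.0072517 kg m²; centre at d = 0.0616 m, so I = I_cm + Md² gives I = 0.0072517 + (0.378)(0.0616)² = 0.008686 kg m².

0.00869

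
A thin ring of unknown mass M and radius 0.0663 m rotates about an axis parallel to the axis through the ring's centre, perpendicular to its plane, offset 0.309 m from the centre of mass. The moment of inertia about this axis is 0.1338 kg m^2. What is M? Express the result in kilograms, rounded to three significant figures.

I = I_cm + Md² = MR² + Md² = M·[1·(0.0663)² + (0.309)²] = M·0.099877.
So M = 0.1338 / 0.099877 = 1.3397 kg.

1.34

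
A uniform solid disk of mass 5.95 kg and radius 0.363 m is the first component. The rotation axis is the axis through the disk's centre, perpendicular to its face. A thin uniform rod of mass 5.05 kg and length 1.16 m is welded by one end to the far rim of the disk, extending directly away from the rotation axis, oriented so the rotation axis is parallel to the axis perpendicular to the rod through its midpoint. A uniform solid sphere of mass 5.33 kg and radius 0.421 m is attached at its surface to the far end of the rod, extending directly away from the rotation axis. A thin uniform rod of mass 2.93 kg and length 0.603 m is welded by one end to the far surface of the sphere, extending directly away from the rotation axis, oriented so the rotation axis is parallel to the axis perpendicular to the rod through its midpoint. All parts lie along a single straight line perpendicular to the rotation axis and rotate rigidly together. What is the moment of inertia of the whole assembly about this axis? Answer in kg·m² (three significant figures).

46.9

Solid disk: I_cm = (1/2)MR² = (1/2)(5.95)(0.363)² = 0.39201 kg·m²; axis through the centre, so I = 0.39201 kg·m².
Thin rod: I_cm = (1/12)ML² = (1/12)(5.05)(1.16)² = 0.56627 kg·m²; centre at d = 0.363 + 0.58 = 0.943 m, so the parallel axis theorem gives I = 0.56627 + (5.05)(0.943)² = 5.057 kg·m².
Solid sphere: I_cm = (2/5)MR² = (2/5)(5.33)(0.421)² = 0.37788 kg·m²; centre at d = 0.363 + 0.58 + 0.58 + 0.421 = 1.944 m, so the parallel axis theorem gives I = 0.37788 + (5.33)(1.944)² = 20.521 kg·m².
Thin rod: I_cm = (1/12)ML² = (1/12)(2.93)(0.603)² = 0.088781 kg·m²; centre at d = 0.363 + 0.58 + 0.58 + 0.421 + 0.421 + 0.3015 = 2.6665 m, so the parallel axis theorem gives I = 0.088781 + (2.93)(2.6665)² = 20.922 kg·m².
Total I = 0.39201 + 5.057 + 20.521 + 20.922 = 46.891 kg·m².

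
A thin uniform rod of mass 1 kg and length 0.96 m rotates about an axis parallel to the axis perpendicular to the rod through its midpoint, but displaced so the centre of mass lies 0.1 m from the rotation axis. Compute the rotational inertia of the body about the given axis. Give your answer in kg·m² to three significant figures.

I_cm = (1/12)ML² = (1/12)(1)(0.96)² = 0.0768 kg·m²; centre at d = 0.1 m, so the parallel axis theorem gives I = 0.0768 + (1)(0.1)² = 0.0868 kg·m².

0.0868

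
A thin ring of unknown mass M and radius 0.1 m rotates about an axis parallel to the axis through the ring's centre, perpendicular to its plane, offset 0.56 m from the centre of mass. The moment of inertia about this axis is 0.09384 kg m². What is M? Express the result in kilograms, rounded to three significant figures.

0.290

I = I_cm + Md² = MR² + Md² = M·[1·(0.1)² + (0.56)²] = M·0.3236.
So M = 0.09384 / 0.3236 = 0.28999 kg.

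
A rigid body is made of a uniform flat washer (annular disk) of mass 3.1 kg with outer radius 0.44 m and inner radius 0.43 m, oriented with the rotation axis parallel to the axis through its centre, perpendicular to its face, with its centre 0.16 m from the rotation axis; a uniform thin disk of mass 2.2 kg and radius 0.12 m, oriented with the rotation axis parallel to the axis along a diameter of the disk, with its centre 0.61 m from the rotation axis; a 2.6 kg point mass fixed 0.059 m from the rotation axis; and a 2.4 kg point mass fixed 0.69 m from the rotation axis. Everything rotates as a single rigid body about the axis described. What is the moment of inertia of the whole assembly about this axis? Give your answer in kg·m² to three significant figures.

Annular disk: I_cm = (1/2)M(R²+r²) = (1/2)(3.1)[(0.44)² + (0.43)²] = 0.58667 kg·m²; centre at d = 0.16 m, so I = I_cm + Md² gives I = 0.58667 + (3.1)(0.16)² = 0.66603 kg·m².
Thin disk: I_cm = (1/4)MR² = (1/4)(2.2)(0.12)² = 0.00792 kg·m²; centre at d = 0.61 m, so I = I_cm + Md² gives I = 0.00792 + (2.2)(0.61)² = 0.82654 kg·m².
Point mass: I_cm = 0; centre at d = 0.059 m, so I = I_cm + Md² gives I = 0 + (2.6)(0.059)² = 0.0090506 kg·m².
Point mass: I_cm = 0; centre at d = 0.69 m, so I = I_cm + Md² gives I = 0 + (2.4)(0.69)² = 1.1426 kg·m².
Total I = 0.66603 + 0.82654 + 0.0090506 + 1.1426 = 2.6443 kg·m².

2.64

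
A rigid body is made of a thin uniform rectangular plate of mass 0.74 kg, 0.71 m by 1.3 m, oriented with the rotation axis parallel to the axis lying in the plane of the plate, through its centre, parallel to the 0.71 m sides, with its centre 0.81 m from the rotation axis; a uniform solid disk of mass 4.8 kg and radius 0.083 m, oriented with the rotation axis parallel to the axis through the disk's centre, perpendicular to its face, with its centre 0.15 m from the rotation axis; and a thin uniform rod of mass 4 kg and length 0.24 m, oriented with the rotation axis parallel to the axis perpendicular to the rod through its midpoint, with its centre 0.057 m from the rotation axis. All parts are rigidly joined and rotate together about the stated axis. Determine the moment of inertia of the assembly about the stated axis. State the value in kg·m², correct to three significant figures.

Rectangular plate: I_cm = (1/12)Mb² = (1/12)(0.74)(1.3)² = 0.10422 kg·m²; centre at d = 0.81 m, so the parallel axis theorem gives I = 0.10422 + (0.74)(0.81)² = 0.58973 kg·m².
Solid disk: I_cm = (1/2)MR² = (1/2)(4.8)(0.083)² = 0.016534 kg·m²; centre at d = 0.15 m, so the parallel axis theorem gives I = 0.016534 + (4.8)(0.15)² = 0.12453 kg·m².
Thin rod: I_cm = (1/12)ML² = (1/12)(4)(0.24)² = 0.0192 kg·m²; centre at d = 0.057 m, so the parallel axis theorem gives I = 0.0192 + (4)(0.057)² = 0.032196 kg·m².
Total I = 0.58973 + 0.12453 + 0.032196 = 0.74646 kg·m².

0.746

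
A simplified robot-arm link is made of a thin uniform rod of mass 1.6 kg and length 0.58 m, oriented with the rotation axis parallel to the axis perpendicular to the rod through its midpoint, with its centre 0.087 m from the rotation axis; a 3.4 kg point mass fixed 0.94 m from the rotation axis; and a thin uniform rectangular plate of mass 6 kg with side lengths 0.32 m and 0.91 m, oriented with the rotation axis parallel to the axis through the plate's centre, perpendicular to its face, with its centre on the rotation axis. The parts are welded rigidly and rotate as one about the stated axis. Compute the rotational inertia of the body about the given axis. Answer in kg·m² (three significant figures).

Thin rod: I_cm = (1/12)ML² = (1/12)(1.6)(0.58)² = 0.044853 kg·m²; centre at d = 0.087 m, so the parallel axis theorem gives I = 0.044853 + (1.6)(0.087)² = 0.056964 kg·m².
Point mass: I_cm = 0; centre at d = 0.94 m, so the parallel axis theorem gives I = 0 + (3.4)(0.94)² = 3.0042 kg·m².
Rectangular plate: I_cm = (1/12)M(a²+b²) = (1/12)(6)[(0.32)² + (0.91)²] = 0.46525 kg·m²; axis through the centre, so I = 0.46525 kg·m².
Total I = 0.056964 + 3.0042 + 0.46525 = 3.5265 kg·m².

3.53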